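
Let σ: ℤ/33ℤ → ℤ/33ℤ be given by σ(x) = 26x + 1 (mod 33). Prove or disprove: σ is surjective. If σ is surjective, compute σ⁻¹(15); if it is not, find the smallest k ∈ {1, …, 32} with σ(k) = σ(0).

31

Since gcd(26, 33) = 1, 26 is invertible modulo 33. Euclid's algorithm: 33 = 1·26 + 7, 26 = 3·7 + 5, 7 = 1·5 + 2, 5 = 2·2 + 1; back-substituting gives 1 = 14·26 − 11·33, so 26⁻¹ ≡ 14 (mod 33).
Then y ↦ 14(y − 1) is a two-sided inverse to σ, so every y ∈ ℤ/33ℤ has a preimage.
Hence σ is surjective.
Since σ is surjective, we find σ⁻¹(15): we need 26x ≡ 15 − 1 ≡ 14 (mod 33). Using 26⁻¹ = 14: x ≡ 14·14 = 196 = 5·33 + 31, so x = 31.
Check: σ(31) = 26·31 + 1 = 807 = 24·33 + 15 ≡ 15 (mod 33).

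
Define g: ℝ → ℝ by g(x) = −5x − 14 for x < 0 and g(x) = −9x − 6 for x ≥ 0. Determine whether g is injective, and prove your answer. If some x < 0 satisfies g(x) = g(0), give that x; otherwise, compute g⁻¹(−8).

-8/5

Both pieces are strictly decreasing (slopes −5 and −9), so each is injective on its own interval.
The left piece maps (−∞, 0) onto (−14, ∞); the right piece maps [0, ∞) onto (−∞, −6].
These images overlap. In particular g(0) = −6 (right piece), and solving −5x − 14 = −6 on the left piece gives x = −8/5 < 0.
So g(−8/5) = g(0) with −8/5 ≠ 0, and g is not injective. This x = −8/5 is the requested value below 0.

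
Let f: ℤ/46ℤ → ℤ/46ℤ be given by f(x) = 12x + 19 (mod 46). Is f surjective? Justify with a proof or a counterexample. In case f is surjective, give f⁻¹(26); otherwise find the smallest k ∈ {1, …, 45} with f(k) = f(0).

Since gcd(12, 46) = 2, we have 12x ≡ 0 (mod 2) for all x, so f(x) ≡ 1 (mod 2).
But 0 ≢ 1 (mod 2), so 0 ∈ ℤ/46ℤ has no preimage. Thus f is not surjective.
Since f is not surjective, we find the least positive k with f(k) = f(0): this means 12k ≡ 0 (mod 46), i.e. 46 ∣ 12k. Since gcd(12, 46) = 2, dividing through by 2 this holds exactly when 23 ∣ 6k, and as gcd(6, 23) = 1, exactly when 23 ∣ k.
The smallest positive such k is 23.

23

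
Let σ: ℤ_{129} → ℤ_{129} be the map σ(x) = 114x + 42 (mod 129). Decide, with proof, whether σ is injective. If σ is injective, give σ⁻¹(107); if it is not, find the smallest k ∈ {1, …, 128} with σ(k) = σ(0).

We have gcd(114, 129) = 3 > 1. Taking u = 0 and v = 43: σ(0) = 42 and σ(43) = 114·43 + 42 = 4944 ≡ 42 (mod 129).
So σ(0) = σ(43) while 0 ≠ 43, hence σ is not injective.
Since σ is not injective, we find the least positive k with σ(k) = σ(0): this means 114k ≡ 0 (mod 129), i.e. 129 ∣ 114k. Since gcd(114, 129) = 3, dividing through by 3 this holds exactly when 43 ∣ 38k, and as gcd(38, 43) = 1, exactly when 43 ∣ k.
The smallest positive such k is 43.

43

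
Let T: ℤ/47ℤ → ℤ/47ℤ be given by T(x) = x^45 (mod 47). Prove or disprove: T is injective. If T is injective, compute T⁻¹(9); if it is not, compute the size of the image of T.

21

Since 47 is prime, the nonzero elements of ℤ/47ℤ form a cyclic group of order 46.
As gcd(45, 46) = 1, raising to the 45th power is a bijection on this group: if u^45 ≡ v^45 then (uv^{−1})^45 = 1, and the only element of order dividing gcd(45, 46) = 1 is 1, so u = v.
With T(0) = 0 this makes T injective on all of ℤ/47ℤ, hence bijective (finite equal-size domain and codomain). In particular T is injective.
Since T is injective, we find the preimage of 9. The inverse of x ↦ x^45 on (ℤ/47ℤ)^× is x ↦ x^45, because 45·45 = 2025 = 44·46 + 1 ≡ 1 (mod 46) and x^{46} = 1 for x ≠ 0 (Fermat). So T⁻¹(9) = 9^45 mod 47.
Repeated squaring mod 47: 9^1 ≡ 9, 9^2 ≡ 9² = 81 ≡ 34, 9^4 ≡ 34² = 1156 ≡ 28, 9^8 ≡ 28² = 784 ≡ 32, 9^16 ≡ 32² = 1024 ≡ 37, 9^32 ≡ 37² = 1369 ≡ 6. Since 45 = 32 + 8 + 4 + 1, 9^45 ≡ 6·32·28·9: 6·32 = 192 ≡ 4, then 4·28 = 112 ≡ 18, then 18·9 = 162 ≡ 21. So 9^45 ≡ 21 (mod 47).
Hence T⁻¹(9) = 21.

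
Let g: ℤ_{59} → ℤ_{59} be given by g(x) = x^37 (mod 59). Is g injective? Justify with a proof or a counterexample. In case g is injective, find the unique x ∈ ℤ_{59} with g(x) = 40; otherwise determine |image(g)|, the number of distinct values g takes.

34

Since 59 is prime, the nonzero elements of ℤ_{59} form a cyclic group of order 58.
As gcd(37, 58) = 1, raising to the 37th power is a bijection on this group: if u^37 ≡ v^37 then (uv^{−1})^37 = 1, and the only element of order dividing gcd(37, 58) = 1 is 1, so u = v.
With g(0) = 0 this makes g injective on all of ℤ_{59}, hence bijective (finite equal-size domain and codomain). In particular g is injective.
Since g is injective, we find the preimage of 40. The inverse of x ↦ x^37 on (ℤ_{59})^× is x ↦ x^11, because 37·11 = 407 = 7·58 + 1 ≡ 1 (mod 58) and x^{58} = 1 for x ≠ 0 (Fermat). So g⁻¹(40) = 40^11 mod 59.
Repeated squaring mod 59: 40^1 ≡ 40, 40^2 ≡ 40² = 1600 ≡ 7, 40^4 ≡ 7² = 49, 40^8 ≡ 49² = 2401 ≡ 41. Since 11 = 8 + 2 + 1, 40^11 ≡ 41·7·40: 41·7 = 287 ≡ 51, then 51·40 = 2040 ≡ 34. So 40^11 ≡ 34 (mod 59).
Hence g⁻¹(40) = 34.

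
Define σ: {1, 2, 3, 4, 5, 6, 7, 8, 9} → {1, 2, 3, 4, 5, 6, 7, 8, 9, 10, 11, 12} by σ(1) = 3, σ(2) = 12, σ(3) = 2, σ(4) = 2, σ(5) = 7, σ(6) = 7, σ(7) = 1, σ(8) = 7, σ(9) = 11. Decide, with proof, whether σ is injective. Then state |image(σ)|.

σ(3) = 2 = σ(4) with 3 ≠ 4, so σ is not injective.
The image of σ is {1, 2, 3, 7, 11, 12}, which has 6 elements.

6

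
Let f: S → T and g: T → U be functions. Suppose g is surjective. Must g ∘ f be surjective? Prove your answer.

not surjective

No. Take S = {0}, T = U = {0, 1, 2}, f(0) = 0, and g = identity (surjective).
Then (g ∘ f)(0) = 0, and 2 ∈ U has no preimage under g ∘ f, so g ∘ f is not surjective.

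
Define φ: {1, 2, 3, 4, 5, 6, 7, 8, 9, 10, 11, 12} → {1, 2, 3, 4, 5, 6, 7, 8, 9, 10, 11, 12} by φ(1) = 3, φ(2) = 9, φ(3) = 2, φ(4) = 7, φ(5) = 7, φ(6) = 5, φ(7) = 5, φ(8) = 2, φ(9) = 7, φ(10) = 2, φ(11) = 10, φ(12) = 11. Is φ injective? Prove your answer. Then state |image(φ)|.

7

φ(4) = 7 = φ(5) with 4 ≠ 5, so φ is not injective.
The image of φ is {2, 3, 5, 7, 9, 10, 11}, which has 7 elements.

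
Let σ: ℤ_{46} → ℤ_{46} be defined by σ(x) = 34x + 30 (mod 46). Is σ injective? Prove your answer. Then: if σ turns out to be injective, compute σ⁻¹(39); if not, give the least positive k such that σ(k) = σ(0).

We have gcd(34, 46) = 2 > 1. Taking a = 0 and b = 23: σ(0) = 30 and σ(23) = 34·23 + 30 = 812 ≡ 30 (mod 46).
So σ(0) = σ(23) while 0 ≠ 23, thus σ is not injective.
Since σ is not injective, we find the least positive k with σ(k) = σ(0): this means 34k ≡ 0 (mod 46), i.e. 46 ∣ 34k. Since gcd(34, 46) = 2, dividing through by 2 this holds exactly when 23 ∣ 17k, and as gcd(17, 23) = 1, exactly when 23 ∣ k.
The smallest positive such k is 23.

23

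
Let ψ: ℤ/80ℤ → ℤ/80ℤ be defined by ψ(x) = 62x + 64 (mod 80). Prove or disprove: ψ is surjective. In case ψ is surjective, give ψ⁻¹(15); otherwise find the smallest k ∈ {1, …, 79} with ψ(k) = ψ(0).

40

Since gcd(62, 80) = 2, we have 62x ≡ 0 (mod 2) for all x, so ψ(x) ≡ 0 (mod 2).
But 1 ≢ 0 (mod 2), so 1 ∈ ℤ/80ℤ has no preimage. Therefore ψ is not surjective.
Since ψ is not surjective, we find the least positive k with ψ(k) = ψ(0): this means 62k ≡ 0 (mod 80), i.e. 80 ∣ 62k. Since gcd(62, 80) = 2, dividing through by 2 this holds exactly when 40 ∣ 31k, and as gcd(31, 40) = 1, exactly when 40 ∣ k.
The smallest positive such k is 40.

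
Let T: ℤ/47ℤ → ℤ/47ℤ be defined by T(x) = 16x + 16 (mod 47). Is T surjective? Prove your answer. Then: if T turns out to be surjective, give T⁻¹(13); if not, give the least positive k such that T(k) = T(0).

Since gcd(16, 47) = 1, 16 is invertible modulo 47. Euclid's algorithm: 47 = 2·16 + 15, 16 = 1·15 + 1; back-substituting gives 1 = 3·16 − 1·47, so 16⁻¹ ≡ 3 (mod 47).
For any y ∈ ℤ/47ℤ, x = 3(y − 16) mod 47 satisfies T(x) = 16·3(y − 16) + 16 ≡ y (since 16·3 ≡ 1 mod 47). So every y has a preimage.
Hence T is surjective.
Since T is surjective, we compute T⁻¹(13): solve 16x + 16 ≡ 13 (mod 47), i.e. 16x ≡ 44 (mod 47).
Multiplying by 16⁻¹ = 3 gives x ≡ 3·44 = 132 = 2·47 + 38 ≡ 38 (mod 47).
Check: T(38) = 16·38 + 16 = 624 = 13·47 + 13 ≡ 13 (mod 47).

38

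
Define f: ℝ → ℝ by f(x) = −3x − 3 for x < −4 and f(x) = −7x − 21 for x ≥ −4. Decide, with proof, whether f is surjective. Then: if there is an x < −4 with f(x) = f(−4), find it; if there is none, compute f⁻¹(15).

-6

Both pieces are strictly decreasing (slopes −3 and −7), so each is injective on its own interval.
The left piece maps (−∞, −4) onto (9, ∞); the right piece maps [−4, ∞) onto (−∞, 7].
The union (9, ∞) ∪ (−∞, 7] omits the interval between 9 and 7; in particular 9 has no preimage. So f is not surjective.
Because the two images are disjoint, no x < −4 has f(x) = f(−4), so we compute f⁻¹(15): 15 lies in (9, ∞), so solve −3x − 3 = 15: x = (15 + 3)/(−3) = −6.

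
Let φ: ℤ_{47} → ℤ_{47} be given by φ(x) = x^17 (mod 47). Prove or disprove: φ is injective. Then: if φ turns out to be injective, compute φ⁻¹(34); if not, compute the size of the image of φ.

Since 47 is prime, the nonzero elements of ℤ_{47} form a cyclic group of order 46.
As gcd(17, 46) = 1, raising to the 17th power is a bijection on this group: if a^17 ≡ b^17 then (ab^{−1})^17 = 1, and the only element of order dividing gcd(17, 46) = 1 is 1, so a = b.
With φ(0) = 0 this makes φ injective on all of ℤ_{47}, hence bijective (finite equal-size domain and codomain). In particular φ is injective.
Since φ is injective, we find the preimage of 34. The inverse of x ↦ x^17 on (ℤ_{47})^× is x ↦ x^19, because 17·19 = 323 = 7·46 + 1 ≡ 1 (mod 46) and x^{46} = 1 for x ≠ 0 (Fermat). So φ⁻¹(34) = 34^19 mod 47.
Repeated squaring mod 47: 34^1 ≡ 34, 34^2 ≡ 34² = 1156 ≡ 28, 34^4 ≡ 28² = 784 ≡ 32, 34^8 ≡ 32² = 1024 ≡ 37, 34^16 ≡ 37² = 1369 ≡ 6. Since 19 = 16 + 2 + 1, 34^19 ≡ 6·28·34: 6·28 = 168 ≡ 27, then 27·34 = 918 ≡ 25. So 34^19 ≡ 25 (mod 47).
Hence φ⁻¹(34) = 25.

25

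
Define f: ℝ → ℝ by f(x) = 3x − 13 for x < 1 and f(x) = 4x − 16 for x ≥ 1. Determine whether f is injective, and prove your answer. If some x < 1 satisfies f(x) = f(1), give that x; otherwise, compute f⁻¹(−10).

Both pieces are strictly increasing (slopes 3 and 4), so each is injective on its own interval.
The left piece maps (−∞, 1) onto (−∞, −10); the right piece maps [1, ∞) onto [−12, ∞).
These images overlap. In particular f(1) = −12 (right piece), and solving 3x − 13 = −12 on the left piece gives x = 1/3 < 1.
So f(1/3) = f(1) with 1/3 ≠ 1, and f is not injective. This x = 1/3 is the requested value below 1.

1/3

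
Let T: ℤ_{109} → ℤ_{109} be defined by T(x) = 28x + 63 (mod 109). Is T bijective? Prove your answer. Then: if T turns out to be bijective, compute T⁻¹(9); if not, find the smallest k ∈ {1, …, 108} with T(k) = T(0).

37

Suppose T(x_1) = T(x_2) in ℤ_{109}. Then 28x_1 + 63 ≡ 28x_2 + 63 (mod 109), thus 28(x_1 − x_2) ≡ 0 (mod 109).
Since gcd(28, 109) = 1, 28 is invertible modulo 109, hence x_1 − x_2 ≡ 0 (mod 109), i.e. x_1 = x_2.
We now compute 28⁻¹ mod 109 explicitly. Euclid's algorithm: 109 = 3·28 + 25, 28 = 1·25 + 3, 25 = 8·3 + 1; back-substituting gives 1 = 74·28 − 19·109, so 28⁻¹ ≡ 74 (mod 109).
Then y ↦ 74(y − 63) is a two-sided inverse to T, so every y ∈ ℤ_{109} has a preimage.
Thus T is bijective.
Since T is bijective, we compute T⁻¹(9): solve 28x + 63 ≡ 9 (mod 109), i.e. 28x ≡ 55 (mod 109).
Multiplying by 28⁻¹ = 74 gives x ≡ 74·55 = 4070 = 37·109 + 37 ≡ 37 (mod 109).
Check: T(37) = 28·37 + 63 = 1099 = 10·109 + 9 ≡ 9 (mod 109).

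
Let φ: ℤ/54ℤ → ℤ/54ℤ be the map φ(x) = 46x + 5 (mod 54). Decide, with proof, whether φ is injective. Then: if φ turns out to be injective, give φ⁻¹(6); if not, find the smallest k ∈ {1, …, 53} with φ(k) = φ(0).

27

Recall: injectivity means: for all x_1, x_2 in the domain, φ(x_1) = φ(x_2) implies x_1 = x_2.
We have gcd(46, 54) = 2 > 1. Taking x_1 = 0 and x_2 = 27: φ(0) = 5 and φ(27) = 46·27 + 5 = 1247 ≡ 5 (mod 54).
So φ(0) = φ(27) while 0 ≠ 27, thus φ is not injective.
Since φ is not injective, we find the least positive k with φ(k) = φ(0): this means 46k ≡ 0 (mod 54), i.e. 54 ∣ 46k. Since gcd(46, 54) = 2, dividing through by 2 this holds exactly when 27 ∣ 23k, and as gcd(23, 27) = 1, exactly when 27 ∣ k.
The smallest positive such k is 27.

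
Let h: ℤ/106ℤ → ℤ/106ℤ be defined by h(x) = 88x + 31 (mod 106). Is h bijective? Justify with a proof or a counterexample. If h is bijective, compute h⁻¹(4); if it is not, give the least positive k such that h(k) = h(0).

53

We have gcd(88, 106) = 2 > 1. Taking x_1 = 0 and x_2 = 53: h(0) = 31 and h(53) = 88·53 + 31 = 4695 ≡ 31 (mod 106).
So h(0) = h(53) while 0 ≠ 53, thus h is not injective, hence not bijective.
Since h is not bijective, we find the least positive k with h(k) = h(0): this means 88k ≡ 0 (mod 106), i.e. 106 ∣ 88k. Since gcd(88, 106) = 2, dividing through by 2 this holds exactly when 53 ∣ 44k, and as gcd(44, 53) = 1, exactly when 53 ∣ k.
The smallest positive such k is 53.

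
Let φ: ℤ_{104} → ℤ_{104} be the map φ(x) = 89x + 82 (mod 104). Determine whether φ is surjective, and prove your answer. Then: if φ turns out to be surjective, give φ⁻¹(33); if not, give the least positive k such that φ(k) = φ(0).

31

Since gcd(89, 104) = 1, 89 is invertible modulo 104. Euclid's algorithm: 104 = 1·89 + 15, 89 = 5·15 + 14, 15 = 1·14 + 1; back-substituting gives 1 = 97·89 − 83·104, so 89⁻¹ ≡ 97 (mod 104).
Then y ↦ 97(y − 82) is a two-sided inverse to φ, so every y ∈ ℤ_{104} has a preimage.
Hence φ is surjective.
Since φ is surjective, we compute φ⁻¹(33): solve 89x + 82 ≡ 33 (mod 104), i.e. 89x ≡ 55 (mod 104).
Multiplying by 89⁻¹ = 97 gives x ≡ 97·55 = 5335 = 51·104 + 31 ≡ 31 (mod 104).
Check: φ(31) = 89·31 + 82 = 2841 = 27·104 + 33 ≡ 33 (mod 104).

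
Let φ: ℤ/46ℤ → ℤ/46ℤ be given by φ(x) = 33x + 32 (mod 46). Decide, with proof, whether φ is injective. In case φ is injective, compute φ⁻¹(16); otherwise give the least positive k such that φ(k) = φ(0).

By definition, φ is injective if φ(x_1) = φ(x_2) implies x_1 = x_2.
Suppose φ(x_1) = φ(x_2) in ℤ/46ℤ. Then 33x_1 + 32 ≡ 33x_2 + 32 (mod 46), hence 33(x_1 − x_2) ≡ 0 (mod 46).
Since gcd(33, 46) = 1, 33 is invertible modulo 46, so x_1 − x_2 ≡ 0 (mod 46), i.e. x_1 = x_2.
So φ is injective.
We now compute 33⁻¹ mod 46 explicitly. Euclid's algorithm: 46 = 1·33 + 13, 33 = 2·13 + 7, 13 = 1·7 + 6, 7 = 1·6 + 1; back-substituting gives 1 = 7·33 − 5·46, so 33⁻¹ ≡ 7 (mod 46).
Since φ is injective, we find φ⁻¹(16): we need 33x ≡ 16 − 32 ≡ 30 (mod 46). Using 33⁻¹ = 7: x ≡ 7·30 = 210 = 4·46 + 26, so x = 26.
Check: φ(26) = 33·26 + 32 = 890 = 19·46 + 16 ≡ 16 (mod 46).

26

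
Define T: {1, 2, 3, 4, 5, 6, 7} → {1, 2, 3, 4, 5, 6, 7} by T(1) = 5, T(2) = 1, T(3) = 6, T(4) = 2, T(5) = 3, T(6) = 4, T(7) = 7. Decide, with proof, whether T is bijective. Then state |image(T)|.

7

The values 5, 1, 6, 2, 3, 4, 7 are a permutation of {1, 2, 3, 4, 5, 6, 7}: each element appears exactly once.
So T is injective and surjective, hence bijective.
The image of T is {1, 2, 3, 4, 5, 6, 7}, which has 7 elements.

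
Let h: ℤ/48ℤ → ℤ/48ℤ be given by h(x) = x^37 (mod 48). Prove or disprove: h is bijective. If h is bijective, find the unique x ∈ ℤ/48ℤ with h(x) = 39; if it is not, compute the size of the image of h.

h(0) = 0^37 = 0.
h(6): Repeated squaring mod 48: 6^1 ≡ 6, 6^2 ≡ 6² = 36, 6^4 ≡ 36² = 1296 ≡ 0, 6^8 ≡ 0² = 0, 6^16 ≡ 0² = 0, 6^32 ≡ 0² = 0. Since 37 = 32 + 4 + 1, 6^37 ≡ 0·0·6: 0·0 = 0, then 0·6 = 0. So 6^37 ≡ 0 (mod 48).
So h(0) = h(6) = 0 while 0 ≠ 6, so h is not injective, hence not bijective.
Since h is not bijective, we determine |image(h)|. Computing x^37 mod 48 for each x (by repeated squaring, reducing mod 48 at every step), the values h(0), h(1), …, h(47) are: 0, 1, 32, 3, 16, 5, 0, 7, 32, 9, 16, 11, 0, 13, 32, 15, 16, 17, 0, 19, 32, 21, 16, 23, 0, 25, 32, 27, 16, 29, 0, 31, 32, 33, 16, 35, 0, 37, 32, 39, 16, 41, 0, 43, 32, 45, 16, 47.
The distinct values are {0, 1, 3, 5, 7, 9, 11, 13, 15, 16, 17, 19, 21, 23, 25, 27, 29, 31, 32, 33, 35, 37, 39, 41, 43, 45, 47}; there are 27 of them.

27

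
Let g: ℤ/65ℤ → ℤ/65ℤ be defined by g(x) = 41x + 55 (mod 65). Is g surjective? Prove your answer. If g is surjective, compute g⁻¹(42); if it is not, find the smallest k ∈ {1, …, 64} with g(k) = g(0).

52

Recall that surjectivity means every element of the codomain has a preimage under g.
Since gcd(41, 65) = 1, 41 is invertible modulo 65. Euclid's algorithm: 65 = 1·41 + 24, 41 = 1·24 + 17, 24 = 1·17 + 7, 17 = 2·7 + 3, 7 = 2·3 + 1; back-substituting gives 1 = 46·41 − 29·65, so 41⁻¹ ≡ 46 (mod 65).
For any y ∈ ℤ/65ℤ, x = 46(y − 55) mod 65 satisfies g(x) = 41·46(y − 55) + 55 ≡ y (since 41·46 ≡ 1 mod 65). So every y has a preimage.
Therefore g is surjective.
Since g is surjective, we find g⁻¹(42): we need 41x ≡ 42 − 55 ≡ 52 (mod 65). Using 41⁻¹ = 46: x ≡ 46·52 = 2392 = 36·65 + 52, so x = 52.
Check: g(52) = 41·52 + 55 = 2187 = 33·65 + 42 ≡ 42 (mod 65).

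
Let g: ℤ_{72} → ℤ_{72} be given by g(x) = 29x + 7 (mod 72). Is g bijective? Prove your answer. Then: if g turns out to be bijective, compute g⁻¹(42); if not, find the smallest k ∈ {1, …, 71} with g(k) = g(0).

31

Suppose g(u) = g(v) in ℤ_{72}. Then 29u + 7 ≡ 29v + 7 (mod 72), hence 29(u − v) ≡ 0 (mod 72).
Since gcd(29, 72) = 1, 29 is invertible modulo 72, therefore u − v ≡ 0 (mod 72), i.e. u = v.
We now compute 29⁻¹ mod 72 explicitly. Euclid's algorithm: 72 = 2·29 + 14, 29 = 2·14 + 1; back-substituting gives 1 = 5·29 − 2·72, so 29⁻¹ ≡ 5 (mod 72).
Then y ↦ 5(y − 7) is a two-sided inverse to g, so every y ∈ ℤ_{72} has a preimage.
Thus g is bijective.
Since g is bijective, we compute g⁻¹(42): solve 29x + 7 ≡ 42 (mod 72), i.e. 29x ≡ 35 (mod 72).
Multiplying by 29⁻¹ = 5 gives x ≡ 5·35 = 175 = 2·72 + 31 ≡ 31 (mod 72).
Check: g(31) = 29·31 + 7 = 906 = 12·72 + 42 ≡ 42 (mod 72).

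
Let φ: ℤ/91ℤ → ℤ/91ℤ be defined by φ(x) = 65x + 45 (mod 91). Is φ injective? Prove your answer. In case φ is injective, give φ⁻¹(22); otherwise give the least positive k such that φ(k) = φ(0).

We have gcd(65, 91) = 13 > 1. Taking a = 0 and b = 7: φ(0) = 45 and φ(7) = 65·7 + 45 = 500 ≡ 45 (mod 91).
So φ(0) = φ(7) while 0 ≠ 7, hence φ is not injective.
Since φ is not injective, we find the least positive k with φ(k) = φ(0): this means 65k ≡ 0 (mod 91), i.e. 91 ∣ 65k. Since gcd(65, 91) = 13, dividing through by 13 this holds exactly when 7 ∣ 5k, and as gcd(5, 7) = 1, exactly when 7 ∣ k.
The smallest positive such k is 7.

7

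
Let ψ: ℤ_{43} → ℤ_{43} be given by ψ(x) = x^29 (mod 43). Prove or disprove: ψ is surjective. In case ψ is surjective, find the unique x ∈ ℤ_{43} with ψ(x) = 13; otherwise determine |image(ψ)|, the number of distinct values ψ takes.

38

Since 43 is prime, the nonzero elements of ℤ_{43} form a cyclic group of order 42.
As gcd(29, 42) = 1, raising to the 29th power is a bijection on this group: if u^29 ≡ v^29 then (uv^{−1})^29 = 1, and the only element of order dividing gcd(29, 42) = 1 is 1, so u = v.
With ψ(0) = 0 this makes ψ injective on all of ℤ_{43}, hence bijective (finite equal-size domain and codomain). In particular ψ is surjective.
Since ψ is surjective, we find the preimage of 13. The inverse of x ↦ x^29 on (ℤ_{43})^× is x ↦ x^29, because 29·29 = 841 = 20·42 + 1 ≡ 1 (mod 42) and x^{42} = 1 for x ≠ 0 (Fermat). So ψ⁻¹(13) = 13^29 mod 43.
Repeated squaring mod 43: 13^1 ≡ 13, 13^2 ≡ 13² = 169 ≡ 40, 13^4 ≡ 40² = 1600 ≡ 9, 13^8 ≡ 9² = 81 ≡ 38, 13^16 ≡ 38² = 1444 ≡ 25. Since 29 = 16 + 8 + 4 + 1, 13^29 ≡ 25·38·9·13: 25·38 = 950 ≡ 4, then 4·9 = 36, then 36·13 = 468 ≡ 38. So 13^29 ≡ 38 (mod 43).
Hence ψ⁻¹(13) = 38.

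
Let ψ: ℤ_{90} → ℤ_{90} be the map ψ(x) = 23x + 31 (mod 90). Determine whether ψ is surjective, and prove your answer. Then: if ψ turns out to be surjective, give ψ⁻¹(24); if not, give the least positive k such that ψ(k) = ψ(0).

Since gcd(23, 90) = 1, 23 is invertible modulo 90. Euclid's algorithm: 90 = 3·23 + 21, 23 = 1·21 + 2, 21 = 10·2 + 1; back-substituting gives 1 = 47·23 − 12·90, so 23⁻¹ ≡ 47 (mod 90).
Then y ↦ 47(y − 31) is a two-sided inverse to ψ, so every y ∈ ℤ_{90} has a preimage.
So ψ is surjective.
Since ψ is surjective, we compute ψ⁻¹(24): solve 23x + 31 ≡ 24 (mod 90), i.e. 23x ≡ 83 (mod 90).
Multiplying by 23⁻¹ = 47 gives x ≡ 47·83 = 3901 = 43·90 + 31 ≡ 31 (mod 90).
Check: ψ(31) = 23·31 + 31 = 744 = 8·90 + 24 ≡ 24 (mod 90).

31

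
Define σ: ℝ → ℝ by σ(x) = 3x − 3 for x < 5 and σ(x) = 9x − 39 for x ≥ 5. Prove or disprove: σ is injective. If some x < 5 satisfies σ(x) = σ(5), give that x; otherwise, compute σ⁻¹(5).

3

Both pieces are strictly increasing (slopes 3 and 9), so each is injective on its own interval.
The left piece maps (−∞, 5) onto (−∞, 12); the right piece maps [5, ∞) onto [6, ∞).
These images overlap. In particular σ(5) = 6 (right piece), and solving 3x − 3 = 6 on the left piece gives x = 3 < 5.
So σ(3) = σ(5) with 3 ≠ 5, and σ is not injective. This x = 3 is the requested value below 5.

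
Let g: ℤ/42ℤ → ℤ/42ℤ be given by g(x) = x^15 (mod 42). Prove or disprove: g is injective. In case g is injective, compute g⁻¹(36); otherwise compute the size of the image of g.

18

g(2): Repeated squaring mod 42: 2^1 ≡ 2, 2^2 ≡ 2² = 4, 2^4 ≡ 4² = 16, 2^8 ≡ 16² = 256 ≡ 4. Since 15 = 8 + 4 + 2 + 1, 2^15 ≡ 4·16·4·2: 4·16 = 64 ≡ 22, then 22·4 = 88 ≡ 4, then 4·2 = 8. So 2^15 ≡ 8 (mod 42).
g(8): Repeated squaring mod 42: 8^1 ≡ 8, 8^2 ≡ 8² = 64 ≡ 22, 8^4 ≡ 22² = 484 ≡ 22, 8^8 ≡ 22² = 484 ≡ 22. Since 15 = 8 + 4 + 2 + 1, 8^15 ≡ 22·22·22·8: 22·22 = 484 ≡ 22, then 22·22 = 484 ≡ 22, then 22·8 = 176 ≡ 8. So 8^15 ≡ 8 (mod 42).
So g(2) = g(8) = 8 while 2 ≠ 8, therefore g is not injective.
Since g is not injective, we determine |image(g)|. Computing x^15 mod 42 for each x (by repeated squaring, reducing mod 42 at every step), the values g(0), g(1), …, g(41) are: 0, 1, 8, 27, 22, 41, 6, 7, 8, 15, 34, 29, 6, 13, 14, 15, 22, 41, 36, 13, 20, 21, 22, 29, 6, 1, 20, 27, 28, 29, 36, 13, 8, 27, 34, 35, 36, 1, 20, 15, 34, 41.
The distinct values are {0, 1, 6, 7, 8, 13, 14, 15, 20, 21, 22, 27, 28, 29, 34, 35, 36, 41}; there are 18 of them.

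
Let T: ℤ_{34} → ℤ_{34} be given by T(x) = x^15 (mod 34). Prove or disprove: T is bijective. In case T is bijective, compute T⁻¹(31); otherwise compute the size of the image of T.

11

Computing x^15 mod 34 for each x (by repeated squaring, reducing mod 34 at every step), the values T(0), T(1), …, T(33) are: 0, 1, 26, 23, 30, 7, 20, 5, 32, 19, 12, 31, 10, 21, 28, 25, 16, 17, 18, 9, 6, 13, 24, 3, 22, 15, 2, 29, 14, 27, 4, 11, 8, 33.
Every element of ℤ_{34} appears exactly once in this list, so T is a bijection, and in particular bijective.
Since T is bijective, we read off the preimage of 31 from the same table: T(11) = 31, so T⁻¹(31) = 11.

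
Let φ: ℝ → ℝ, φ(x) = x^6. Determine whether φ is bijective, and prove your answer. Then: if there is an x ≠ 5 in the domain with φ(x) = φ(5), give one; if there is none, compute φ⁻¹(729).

-5

φ(5) = 15625 = (−5)^6 = φ(−5) (since 6 is even), with 5 ≠ −5. So φ is not injective, hence not bijective.
For the follow-up, such an x exists: taking x = −5 ∈ ℝ gives φ(−5) = 15625 = φ(5) with −5 ≠ 5.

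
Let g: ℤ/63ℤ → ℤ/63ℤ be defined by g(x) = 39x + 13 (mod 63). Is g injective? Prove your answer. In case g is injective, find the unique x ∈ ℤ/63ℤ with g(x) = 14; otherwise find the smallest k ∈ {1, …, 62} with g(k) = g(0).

We have gcd(39, 63) = 3 > 1. Taking a = 0 and b = 21: g(0) = 13 and g(21) = 39·21 + 13 = 832 ≡ 13 (mod 63).
So g(0) = g(21) while 0 ≠ 21, therefore g is not injective.
Since g is not injective, we find the least positive k with g(k) = g(0): this means 39k ≡ 0 (mod 63), i.e. 63 ∣ 39k. Since gcd(39, 63) = 3, dividing through by 3 this holds exactly when 21 ∣ 13k, and as gcd(13, 21) = 1, exactly when 21 ∣ k.
The smallest positive such k is 21.

21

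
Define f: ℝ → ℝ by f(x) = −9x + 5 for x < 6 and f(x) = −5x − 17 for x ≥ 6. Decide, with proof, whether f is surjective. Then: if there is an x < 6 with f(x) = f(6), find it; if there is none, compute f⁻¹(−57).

52/9

Both pieces are strictly decreasing (slopes −9 and −5), so each is injective on its own interval.
The left piece maps (−∞, 6) onto (−49, ∞); the right piece maps [6, ∞) onto (−∞, −47].
The union (−49, ∞) ∪ (−∞, −47] covers ℝ, so f is surjective.
For the follow-up: the images overlap, so an x < 6 with f(x) = f(6) exists. f(6) = −47; solving −9x + 5 = −47 for x < 6 gives x = (−47 − 5)/(−9) = 52/9.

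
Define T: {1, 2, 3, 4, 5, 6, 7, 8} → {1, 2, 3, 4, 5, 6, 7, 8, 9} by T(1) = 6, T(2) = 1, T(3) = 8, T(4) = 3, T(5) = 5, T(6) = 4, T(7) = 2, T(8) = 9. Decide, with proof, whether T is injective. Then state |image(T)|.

8

The values T(1), …, T(8) are 6, 1, 8, 3, 5, 4, 2, 9 — all distinct.
So T(a) = T(b) only when a = b, and T is injective.
The image of T is {1, 2, 3, 4, 5, 6, 8, 9}, which has 8 elements.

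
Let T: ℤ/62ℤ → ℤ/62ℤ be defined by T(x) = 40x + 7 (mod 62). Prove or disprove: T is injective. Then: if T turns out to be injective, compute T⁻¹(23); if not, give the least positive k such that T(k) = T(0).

31

Recall: T is injective when T(a) = T(b) forces a = b.
We have gcd(40, 62) = 2 > 1. Taking a = 0 and b = 31: T(0) = 7 and T(31) = 40·31 + 7 = 1247 ≡ 7 (mod 62).
So T(0) = T(31) while 0 ≠ 31, thus T is not injective.
Since T is not injective, we find the least positive k with T(k) = T(0): this means 40k ≡ 0 (mod 62), i.e. 62 ∣ 40k. Since gcd(40, 62) = 2, dividing through by 2 this holds exactly when 31 ∣ 20k, and as gcd(20, 31) = 1, exactly when 31 ∣ k.
The smallest positive such k is 31.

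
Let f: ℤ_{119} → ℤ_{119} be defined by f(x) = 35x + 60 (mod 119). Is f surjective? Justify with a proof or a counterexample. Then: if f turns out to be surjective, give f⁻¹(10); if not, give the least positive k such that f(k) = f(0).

Since gcd(35, 119) = 7, we have 35x ≡ 0 (mod 7) for all x, so f(x) ≡ 4 (mod 7).
But 0 ≢ 4 (mod 7), so 0 ∈ ℤ_{119} has no preimage. Therefore f is not surjective.
Since f is not surjective, we find the least positive k with f(k) = f(0): this means 35k ≡ 0 (mod 119), i.e. 119 ∣ 35k. Since gcd(35, 119) = 7, dividing through by 7 this holds exactly when 17 ∣ 5k, and as gcd(5, 17) = 1, exactly when 17 ∣ k.
The smallest positive such k is 17.

17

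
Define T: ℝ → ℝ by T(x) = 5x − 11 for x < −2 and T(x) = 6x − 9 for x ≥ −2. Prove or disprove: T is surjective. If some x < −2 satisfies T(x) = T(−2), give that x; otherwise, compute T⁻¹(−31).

Both pieces are strictly increasing (slopes 5 and 6), so each is injective on its own interval.
The left piece maps (−∞, −2) onto (−∞, −21); the right piece maps [−2, ∞) onto [−21, ∞).
These images together cover ℝ, so T is surjective.
Because the two images are disjoint, no x < −2 has T(x) = T(−2), so we compute T⁻¹(−31): −31 lies in (−∞, −21), so solve 5x − 11 = −31: x = (−31 + 11)/5 = −4.

-4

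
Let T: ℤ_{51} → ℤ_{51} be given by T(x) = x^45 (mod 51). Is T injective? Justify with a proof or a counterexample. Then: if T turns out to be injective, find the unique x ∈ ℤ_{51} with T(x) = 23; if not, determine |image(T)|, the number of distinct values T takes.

41

Computing x^45 mod 51 for each x (by repeated squaring, reducing mod 51 at every step), the values T(0), T(1), …, T(50) are: 0, 1, 32, 12, 4, 20, 27, 40, 26, 42, 28, 41, 48, 13, 5, 36, 16, 17, 18, 49, 29, 21, 37, 44, 6, 43, 8, 45, 7, 14, 30, 22, 2, 33, 34, 35, 15, 46, 38, 3, 10, 23, 9, 25, 11, 24, 31, 47, 39, 19, 50.
Every element of ℤ_{51} appears exactly once in this list, so T is a bijection, and in particular injective.
Since T is injective, we read off the preimage of 23 from the same table: T(41) = 23, so T⁻¹(23) = 41.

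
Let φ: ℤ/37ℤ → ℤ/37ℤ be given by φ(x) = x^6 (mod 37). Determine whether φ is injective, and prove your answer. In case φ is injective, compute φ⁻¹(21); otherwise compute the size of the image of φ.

φ(3): Repeated squaring mod 37: 3^1 ≡ 3, 3^2 ≡ 3² = 9, 3^4 ≡ 9² = 81 ≡ 7. Since 6 = 4 + 2, 3^6 ≡ 7·9: 7·9 = 63 ≡ 26. So 3^6 ≡ 26 (mod 37).
φ(4): Repeated squaring mod 37: 4^1 ≡ 4, 4^2 ≡ 4² = 16, 4^4 ≡ 16² = 256 ≡ 34. Since 6 = 4 + 2, 4^6 ≡ 34·16: 34·16 = 544 ≡ 26. So 4^6 ≡ 26 (mod 37).
So φ(3) = φ(4) = 26 while 3 ≠ 4, so φ is not injective.
Since φ is not injective, we determine |image(φ)|. Computing x^6 mod 37 for each x (by repeated squaring, reducing mod 37 at every step), the values φ(0), φ(1), …, φ(36) are: 0, 1, 27, 26, 26, 11, 36, 26, 36, 10, 1, 1, 10, 11, 36, 27, 10, 27, 11, 11, 27, 10, 27, 36, 11, 10, 1, 1, 10, 36, 26, 36, 11, 26, 26, 27, 1.
The distinct values are {0, 1, 10, 11, 26, 27, 36}; there are 7 of them.

7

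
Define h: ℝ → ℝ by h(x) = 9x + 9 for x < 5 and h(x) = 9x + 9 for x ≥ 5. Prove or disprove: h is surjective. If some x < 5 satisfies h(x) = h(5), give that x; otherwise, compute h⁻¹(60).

17/3

Both pieces are strictly increasing (slopes 9 and 9), so each is injective on its own interval.
The left piece maps (−∞, 5) onto (−∞, 54); the right piece maps [5, ∞) onto [54, ∞).
These images together cover ℝ, so h is surjective.
Because the two images are disjoint, no x < 5 has h(x) = h(5), so we compute h⁻¹(60): 60 lies in [54, ∞), so solve 9x + 9 = 60: x = (60 − 9)/9 = 17/3.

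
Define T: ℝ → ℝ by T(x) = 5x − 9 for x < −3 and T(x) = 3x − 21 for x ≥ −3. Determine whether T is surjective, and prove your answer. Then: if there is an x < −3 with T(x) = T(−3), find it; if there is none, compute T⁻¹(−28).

Both pieces are strictly increasing (slopes 5 and 3), so each is injective on its own interval.
The left piece maps (−∞, −3) onto (−∞, −24); the right piece maps [−3, ∞) onto [−30, ∞).
The union (−∞, −24) ∪ [−30, ∞) covers ℝ, so T is surjective.
For the follow-up: the images overlap, so an x < −3 with T(x) = T(−3) exists. T(−3) = −30; solving 5x − 9 = −30 for x < −3 gives x = (−30 + 9)/5 = −21/5.

-21/5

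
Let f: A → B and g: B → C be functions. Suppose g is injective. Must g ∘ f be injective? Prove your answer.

not injective

No. Take A = {0, 1}, B = C = {0, 1, 2, 3, 4}, f(0) = f(1) = 0, and g = identity (injective).
Then (g ∘ f)(0) = (g ∘ f)(1) = 0 with 0 ≠ 1, so g ∘ f is not injective.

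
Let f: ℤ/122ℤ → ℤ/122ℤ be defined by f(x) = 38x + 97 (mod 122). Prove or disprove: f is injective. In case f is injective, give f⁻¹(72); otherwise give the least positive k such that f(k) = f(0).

We have gcd(38, 122) = 2 > 1. Taking x_1 = 0 and x_2 = 61: f(0) = 97 and f(61) = 38·61 + 97 = 2415 ≡ 97 (mod 122).
So f(0) = f(61) while 0 ≠ 61, thus f is not injective.
Since f is not injective, we find the least positive k with f(k) = f(0): this means 38k ≡ 0 (mod 122), i.e. 122 ∣ 38k. Since gcd(38, 122) = 2, dividing through by 2 this holds exactly when 61 ∣ 19k, and as gcd(19, 61) = 1, exactly when 61 ∣ k.
The smallest positive such k is 61.

61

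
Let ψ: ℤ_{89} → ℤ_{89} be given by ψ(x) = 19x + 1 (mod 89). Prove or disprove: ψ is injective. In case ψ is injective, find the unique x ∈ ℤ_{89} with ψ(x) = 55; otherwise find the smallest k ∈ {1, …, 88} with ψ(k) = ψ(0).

45

Suppose ψ(u) = ψ(v) in ℤ_{89}. Then 19u + 1 ≡ 19v + 1 (mod 89), thus 19(u − v) ≡ 0 (mod 89).
Since gcd(19, 89) = 1, 19 is invertible modulo 89, therefore u − v ≡ 0 (mod 89), i.e. u = v.
Hence ψ is injective.
We now compute 19⁻¹ mod 89 explicitly. Euclid's algorithm: 89 = 4·19 + 13, 19 = 1·13 + 6, 13 = 2·6 + 1; back-substituting gives 1 = 75·19 − 16·89, so 19⁻¹ ≡ 75 (mod 89).
Since ψ is injective, we find ψ⁻¹(55): we need 19x ≡ 55 − 1 ≡ 54 (mod 89). Using 19⁻¹ = 75: x ≡ 75·54 = 4050 = 45·89 + 45, so x = 45.
Check: ψ(45) = 19·45 + 1 = 856 = 9·89 + 55 ≡ 55 (mod 89).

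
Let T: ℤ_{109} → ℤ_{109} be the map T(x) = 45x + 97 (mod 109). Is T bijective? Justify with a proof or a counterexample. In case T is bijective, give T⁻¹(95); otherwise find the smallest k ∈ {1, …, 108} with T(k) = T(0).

92

Suppose T(s) = T(t) in ℤ_{109}. Then 45s + 97 ≡ 45t + 97 (mod 109), therefore 45(s − t) ≡ 0 (mod 109).
Since gcd(45, 109) = 1, 45 is invertible modulo 109, thus s − t ≡ 0 (mod 109), i.e. s = t.
We now compute 45⁻¹ mod 109 explicitly. Euclid's algorithm: 109 = 2·45 + 19, 45 = 2·19 + 7, 19 = 2·7 + 5, 7 = 1·5 + 2, 5 = 2·2 + 1; back-substituting gives 1 = 63·45 − 26·109, so 45⁻¹ ≡ 63 (mod 109).
For any y ∈ ℤ_{109}, x = 63(y − 97) mod 109 satisfies T(x) = 45·63(y − 97) + 97 ≡ y (since 45·63 ≡ 1 mod 109). So every y has a preimage.
Thus T is bijective.
Since T is bijective, we find T⁻¹(95): we need 45x ≡ 95 − 97 ≡ 107 (mod 109). Using 45⁻¹ = 63: x ≡ 63·107 = 6741 = 61·109 + 92, so x = 92.
Check: T(92) = 45·92 + 97 = 4237 = 38·109 + 95 ≡ 95 (mod 109).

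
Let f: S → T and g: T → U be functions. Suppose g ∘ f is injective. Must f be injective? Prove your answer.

Suppose f(u) = f(v). Applying g: (g ∘ f)(u) = (g ∘ f)(v). Since g ∘ f is injective, u = v. Hence f is injective.

injective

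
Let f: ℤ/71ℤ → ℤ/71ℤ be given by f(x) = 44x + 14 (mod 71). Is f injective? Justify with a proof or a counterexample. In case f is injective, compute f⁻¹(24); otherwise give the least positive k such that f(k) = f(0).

68

If f(x_1) = f(x_2), then 44x_1 ≡ 44x_2 (mod 71). Because gcd(44, 71) = 1, we may cancel 44 to get x_1 ≡ x_2 (mod 71).
So f is injective.
We now compute 44⁻¹ mod 71 explicitly. Euclid's algorithm: 71 = 1·44 + 27, 44 = 1·27 + 17, 27 = 1·17 + 10, 17 = 1·10 + 7, 10 = 1·7 + 3, 7 = 2·3 + 1; back-substituting gives 1 = 21·44 − 13·71, so 44⁻¹ ≡ 21 (mod 71).
Since f is injective, we find f⁻¹(24): we need 44x ≡ 24 − 14 ≡ 10 (mod 71). Using 44⁻¹ = 21: x ≡ 21·10 = 210 = 2·71 + 68, so x = 68.
Check: f(68) = 44·68 + 14 = 3006 = 42·71 + 24 ≡ 24 (mod 71).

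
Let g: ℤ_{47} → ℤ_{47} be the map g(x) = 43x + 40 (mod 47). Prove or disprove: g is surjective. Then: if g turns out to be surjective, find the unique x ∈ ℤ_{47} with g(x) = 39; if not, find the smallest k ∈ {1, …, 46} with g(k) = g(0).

12

Recall: surjectivity means every element of the codomain has a preimage under g.
Since gcd(43, 47) = 1, 43 is invertible modulo 47. Euclid's algorithm: 47 = 1·43 + 4, 43 = 10·4 + 3, 4 = 1·3 + 1; back-substituting gives 1 = 35·43 − 32·47, so 43⁻¹ ≡ 35 (mod 47).
Then y ↦ 35(y − 40) is a two-sided inverse to g, so every y ∈ ℤ_{47} has a preimage.
So g is surjective.
Since g is surjective, we compute g⁻¹(39): solve 43x + 40 ≡ 39 (mod 47), i.e. 43x ≡ 46 (mod 47).
Multiplying by 43⁻¹ = 35 gives x ≡ 35·46 = 1610 = 34·47 + 12 ≡ 12 (mod 47).
Check: g(12) = 43·12 + 40 = 556 = 11·47 + 39 ≡ 39 (mod 47).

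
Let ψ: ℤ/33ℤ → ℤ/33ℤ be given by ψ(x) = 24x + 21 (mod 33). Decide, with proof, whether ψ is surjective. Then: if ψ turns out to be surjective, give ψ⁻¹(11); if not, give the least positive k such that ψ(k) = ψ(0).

11

Since gcd(24, 33) = 3, we have 24x ≡ 0 (mod 3) for all x, so ψ(x) ≡ 0 (mod 3).
But 1 ≢ 0 (mod 3), so 1 ∈ ℤ/33ℤ has no preimage. Hence ψ is not surjective.
Since ψ is not surjective, we find the least positive k with ψ(k) = ψ(0): this means 24k ≡ 0 (mod 33), i.e. 33 ∣ 24k. Since gcd(24, 33) = 3, dividing through by 3 this holds exactly when 11 ∣ 8k, and as gcd(8, 11) = 1, exactly when 11 ∣ k.
The smallest positive such k is 11.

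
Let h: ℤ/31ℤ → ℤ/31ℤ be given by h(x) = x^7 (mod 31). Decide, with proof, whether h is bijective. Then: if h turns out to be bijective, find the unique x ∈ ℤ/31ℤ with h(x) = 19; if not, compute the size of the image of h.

Since 31 is prime, the nonzero elements of ℤ/31ℤ form a cyclic group of order 30.
As gcd(7, 30) = 1, raising to the 7th power is a bijection on this group: if s^7 ≡ t^7 then (st^{−1})^7 = 1, and the only element of order dividing gcd(7, 30) = 1 is 1, so s = t.
With h(0) = 0 this makes h injective on all of ℤ/31ℤ, hence bijective (finite equal-size domain and codomain). In particular h is bijective.
Since h is bijective, we find the preimage of 19. The inverse of x ↦ x^7 on (ℤ/31ℤ)^× is x ↦ x^13, because 7·13 = 91 = 3·30 + 1 ≡ 1 (mod 30) and x^{30} = 1 for x ≠ 0 (Fermat). So h⁻¹(19) = 19^13 mod 31.
Repeated squaring mod 31: 19^1 ≡ 19, 19^2 ≡ 19² = 361 ≡ 20, 19^4 ≡ 20² = 400 ≡ 28, 19^8 ≡ 28² = 784 ≡ 9. Since 13 = 8 + 4 + 1, 19^13 ≡ 9·28·19: 9·28 = 252 ≡ 4, then 4·19 = 76 ≡ 14. So 19^13 ≡ 14 (mod 31).
Hence h⁻¹(19) = 14.

14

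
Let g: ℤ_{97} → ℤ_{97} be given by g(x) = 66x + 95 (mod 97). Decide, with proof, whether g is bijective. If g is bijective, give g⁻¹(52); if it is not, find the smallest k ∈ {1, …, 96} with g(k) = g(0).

89

By definition, g is injective when g(x_1) = g(x_2) forces x_1 = x_2.
If g(x_1) = g(x_2), then 66x_1 ≡ 66x_2 (mod 97). Because gcd(66, 97) = 1, we may cancel 66 to get x_1 ≡ x_2 (mod 97).
We now compute 66⁻¹ mod 97 explicitly. Euclid's algorithm: 97 = 1·66 + 31, 66 = 2·31 + 4, 31 = 7·4 + 3, 4 = 1·3 + 1; back-substituting gives 1 = 25·66 − 17·97, so 66⁻¹ ≡ 25 (mod 97).
For any y ∈ ℤ_{97}, x = 25(y − 95) mod 97 satisfies g(x) = 66·25(y − 95) + 95 ≡ y (since 66·25 ≡ 1 mod 97). So every y has a preimage.
So g is bijective.
Since g is bijective, we find g⁻¹(52): we need 66x ≡ 52 − 95 ≡ 54 (mod 97). Using 66⁻¹ = 25: x ≡ 25·54 = 1350 = 13·97 + 89, so x = 89.
Check: g(89) = 66·89 + 95 = 5969 = 61·97 + 52 ≡ 52 (mod 97).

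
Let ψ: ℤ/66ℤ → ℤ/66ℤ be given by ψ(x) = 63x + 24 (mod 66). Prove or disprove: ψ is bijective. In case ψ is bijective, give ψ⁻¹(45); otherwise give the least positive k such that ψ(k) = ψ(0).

22

By definition, ψ is injective if ψ(a) = ψ(b) implies a = b.
We have gcd(63, 66) = 3 > 1. Taking a = 0 and b = 22: ψ(0) = 24 and ψ(22) = 63·22 + 24 = 1410 ≡ 24 (mod 66).
So ψ(0) = ψ(22) while 0 ≠ 22, therefore ψ is not injective, hence not bijective.
Since ψ is not bijective, we find the least positive k with ψ(k) = ψ(0): this means 63k ≡ 0 (mod 66), i.e. 66 ∣ 63k. Since gcd(63, 66) = 3, dividing through by 3 this holds exactly when 22 ∣ 21k, and as gcd(21, 22) = 1, exactly when 22 ∣ k.
The smallest positive such k is 22.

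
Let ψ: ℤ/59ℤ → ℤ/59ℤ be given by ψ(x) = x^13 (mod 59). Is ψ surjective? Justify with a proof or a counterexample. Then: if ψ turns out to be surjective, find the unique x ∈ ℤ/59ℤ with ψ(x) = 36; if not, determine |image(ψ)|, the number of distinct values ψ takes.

45

Since 59 is prime, the nonzero elements of ℤ/59ℤ form a cyclic group of order 58.
As gcd(13, 58) = 1, raising to the 13th power is a bijection on this group: if x_1^13 ≡ x_2^13 then (x_1x_2^{−1})^13 = 1, and the only element of order dividing gcd(13, 58) = 1 is 1, so x_1 = x_2.
With ψ(0) = 0 this makes ψ injective on all of ℤ/59ℤ, hence bijective (finite equal-size domain and codomain). In particular ψ is surjective.
Since ψ is surjective, we find the preimage of 36. The inverse of x ↦ x^13 on (ℤ/59ℤ)^× is x ↦ x^9, because 13·9 = 117 = 2·58 + 1 ≡ 1 (mod 58) and x^{58} = 1 for x ≠ 0 (Fermat). So ψ⁻¹(36) = 36^9 mod 59.
Repeated squaring mod 59: 36^1 ≡ 36, 36^2 ≡ 36² = 1296 ≡ 57, 36^4 ≡ 57² = 3249 ≡ 4, 36^8 ≡ 4² = 16. Since 9 = 8 + 1, 36^9 ≡ 16·36: 16·36 = 576 ≡ 45. So 36^9 ≡ 45 (mod 59).
Hence ψ⁻¹(36) = 45.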